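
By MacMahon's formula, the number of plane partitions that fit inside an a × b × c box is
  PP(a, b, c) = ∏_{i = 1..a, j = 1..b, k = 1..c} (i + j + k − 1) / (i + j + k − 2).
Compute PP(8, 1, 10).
PP(8, 1, 10) = 43758

Evaluate the triple product over i = 1..8, j = 1..1, k = 1..10. The factors are (2/1) · (3/2) · (4/3) · (5/4) · (6/5) · (7/6) · (8/7) · (9/8) · … (80 factors total). The numerators and denominators telescope so the product is an integer; carrying out the multiplication exactly gives PP(8, 1, 10) = 43758.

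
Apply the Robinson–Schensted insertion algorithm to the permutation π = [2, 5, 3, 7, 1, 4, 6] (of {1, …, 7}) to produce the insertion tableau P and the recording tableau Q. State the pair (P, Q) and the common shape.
P = [1, 3, 4, 6] / [2, 7] / [5];  Q = [1, 2, 4, 7] / [3, 6] / [5];  common shape = (4, 2, 1)

Row-insert the values π_1, π_2, … into P one at a time, bumping the leftmost entry strictly greater than the inserted value down to the next row. The recording tableau Q records, in position (i, j), the step at which that cell was added to P.
  Insert 2 (step 1): P = [2];  Q = [1]
  Insert 5 (step 2): P = [2, 5];  Q = [1, 2]
  Insert 3 (step 3): P = [2, 3] / [5];  Q = [1, 2] / [3]
  Insert 7 (step 4): P = [2, 3, 7] / [5];  Q = [1, 2, 4] / [3]
  Insert 1 (step 5): P = [1, 3, 7] / [2] / [5];  Q = [1, 2, 4] / [3] / [5]
  Insert 4 (step 6): P = [1, 3, 4] / [2, 7] / [5];  Q = [1, 2, 4] / [3, 6] / [5]
  Insert 6 (step 7): P = [1, 3, 4, 6] / [2, 7] / [5];  Q = [1, 2, 4, 7] / [3, 6] / [5]
Final shape: (4, 2, 1).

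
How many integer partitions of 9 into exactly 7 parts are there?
p(9, 7 parts) = 2

Partitions of n into exactly k parts ↔ partitions of n − k into at most k parts (subtract 1 from each part). For n = 9, k = 7, the partitions are: 3+1+1+1+1+1+1, 2+2+1+1+1+1+1. Count = 2.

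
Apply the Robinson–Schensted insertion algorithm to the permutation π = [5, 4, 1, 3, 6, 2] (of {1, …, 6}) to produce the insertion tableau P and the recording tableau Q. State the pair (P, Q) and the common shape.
P = [1, 2, 6] / [3] / [4] / [5];  Q = [1, 4, 5] / [2] / [3] / [6];  common shape = (3, 1, 1, 1)

Row-insert the values π_1, π_2, … into P one at a time, bumping the leftmost entry strictly greater than the inserted value down to the next row. The recording tableau Q records, in position (i, j), the step at which that cell was added to P.
  Insert 5 (step 1): P = [5];  Q = [1]
  Insert 4 (step 2): P = [4] / [5];  Q = [1] / [2]
  Insert 1 (step 3): P = [1] / [4] / [5];  Q = [1] / [2] / [3]
  Insert 3 (step 4): P = [1, 3] / [4] / [5];  Q = [1, 4] / [2] / [3]
  Insert 6 (step 5): P = [1, 3, 6] / [4] / [5];  Q = [1, 4, 5] / [2] / [3]
  Insert 2 (step 6): P = [1, 2, 6] / [3] / [4] / [5];  Q = [1, 4, 5] / [2] / [3] / [6]
Final shape: (3, 1, 1, 1).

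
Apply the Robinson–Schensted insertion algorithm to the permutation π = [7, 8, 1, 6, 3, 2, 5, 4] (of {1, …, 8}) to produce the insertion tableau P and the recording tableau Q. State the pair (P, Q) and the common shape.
P = [1, 2, 4] / [3, 5] / [6, 8] / [7];  Q = [1, 2, 7] / [3, 4] / [5, 8] / [6];  common shape = (3, 2, 2, 1)

Row-insert the values π_1, π_2, … into P one at a time, bumping the leftmost entry strictly greater than the inserted value down to the next row. The recording tableau Q records, in position (i, j), the step at which that cell was added to P.
  Insert 7 (step 1): P = [7];  Q = [1]
  Insert 8 (step 2): P = [7, 8];  Q = [1, 2]
  Insert 1 (step 3): P = [1, 8] / [7];  Q = [1, 2] / [3]
  Insert 6 (step 4): P = [1, 6] / [7, 8];  Q = [1, 2] / [3, 4]
  Insert 3 (step 5): P = [1, 3] / [6, 8] / [7];  Q = [1, 2] / [3, 4] / [5]
  Insert 2 (step 6): P = [1, 2] / [3, 8] / [6] / [7];  Q = [1, 2] / [3, 4] / [5] / [6]
  Insert 5 (step 7): P = [1, 2, 5] / [3, 8] / [6] / [7];  Q = [1, 2, 7] / [3, 4] / [5] / [6]
  Insert 4 (step 8): P = [1, 2, 4] / [3, 5] / [6, 8] / [7];  Q = [1, 2, 7] / [3, 4] / [5, 8] / [6]
Final shape: (3, 2, 2, 1).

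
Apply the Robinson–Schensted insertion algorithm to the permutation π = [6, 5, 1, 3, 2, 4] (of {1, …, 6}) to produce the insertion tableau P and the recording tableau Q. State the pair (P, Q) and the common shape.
P = [1, 2, 4] / [3] / [5] / [6];  Q = [1, 4, 6] / [2] / [3] / [5];  common shape = (3, 1, 1, 1)

Row-insert the values π_1, π_2, … into P one at a time, bumping the leftmost entry strictly greater than the inserted value down to the next row. The recording tableau Q records, in position (i, j), the step at which that cell was added to P.
  Insert 6 (step 1): P = [6];  Q = [1]
  Insert 5 (step 2): P = [5] / [6];  Q = [1] / [2]
  Insert 1 (step 3): P = [1] / [5] / [6];  Q = [1] / [2] / [3]
  Insert 3 (step 4): P = [1, 3] / [5] / [6];  Q = [1, 4] / [2] / [3]
  Insert 2 (step 5): P = [1, 2] / [3] / [5] / [6];  Q = [1, 4] / [2] / [3] / [5]
  Insert 4 (step 6): P = [1, 2, 4] / [3] / [5] / [6];  Q = [1, 4, 6] / [2] / [3] / [5]
Final shape: (3, 1, 1, 1).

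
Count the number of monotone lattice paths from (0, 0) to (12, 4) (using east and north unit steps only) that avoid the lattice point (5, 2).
Number of paths = 1064

Total paths from (0, 0) to (12, 4): C(16, 12) = 1820. Paths through (5, 2): (paths (0, 0) → (5, 2)) × (paths (5, 2) → (12, 4)) = C(7, 5) · C(9, 7) = 21 · 36 = 756. Avoidance count = 1820 − 756 = 1064.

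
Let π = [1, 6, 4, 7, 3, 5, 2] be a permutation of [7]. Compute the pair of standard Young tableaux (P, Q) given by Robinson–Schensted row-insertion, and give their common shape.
P = [1, 2, 5] / [3, 7] / [4] / [6];  Q = [1, 2, 4] / [3, 6] / [5] / [7];  common shape = (3, 2, 1, 1)

Row-insert the values π_1, π_2, … into P one at a time, bumping the leftmost entry strictly greater than the inserted value down to the next row. The recording tableau Q records, in position (i, j), the step at which that cell was added to P.
  Insert 1 (step 1): P = [1];  Q = [1]
  Insert 6 (step 2): P = [1, 6];  Q = [1, 2]
  Insert 4 (step 3): P = [1, 4] / [6];  Q = [1, 2] / [3]
  Insert 7 (step 4): P = [1, 4, 7] / [6];  Q = [1, 2, 4] / [3]
  Insert 3 (step 5): P = [1, 3, 7] / [4] / [6];  Q = [1, 2, 4] / [3] / [5]
  Insert 5 (step 6): P = [1, 3, 5] / [4, 7] / [6];  Q = [1, 2, 4] / [3, 6] / [5]
  Insert 2 (step 7): P = [1, 2, 5] / [3, 7] / [4] / [6];  Q = [1, 2, 4] / [3, 6] / [5] / [7]
Final shape: (3, 2, 1, 1).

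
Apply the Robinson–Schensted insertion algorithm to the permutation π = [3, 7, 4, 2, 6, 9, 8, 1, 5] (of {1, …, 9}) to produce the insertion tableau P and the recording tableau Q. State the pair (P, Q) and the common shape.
P = [1, 4, 5, 8] / [2, 6] / [3, 9] / [7];  Q = [1, 2, 5, 6] / [3, 7] / [4, 9] / [8];  common shape = (4, 2, 2, 1)

Row-insert the values π_1, π_2, … into P one at a time, bumping the leftmost entry strictly greater than the inserted value down to the next row. The recording tableau Q records, in position (i, j), the step at which that cell was added to P.
  Insert 3 (step 1): P = [3];  Q = [1]
  Insert 7 (step 2): P = [3, 7];  Q = [1, 2]
  Insert 4 (step 3): P = [3, 4] / [7];  Q = [1, 2] / [3]
  Insert 2 (step 4): P = [2, 4] / [3] / [7];  Q = [1, 2] / [3] / [4]
  Insert 6 (step 5): P = [2, 4, 6] / [3] / [7];  Q = [1, 2, 5] / [3] / [4]
  Insert 9 (step 6): P = [2, 4, 6, 9] / [3] / [7];  Q = [1, 2, 5, 6] / [3] / [4]
  Insert 8 (step 7): P = [2, 4, 6, 8] / [3, 9] / [7];  Q = [1, 2, 5, 6] / [3, 7] / [4]
  Insert 1 (step 8): P = [1, 4, 6, 8] / [2, 9] / [3] / [7];  Q = [1, 2, 5, 6] / [3, 7] / [4] / [8]
  Insert 5 (step 9): P = [1, 4, 5, 8] / [2, 6] / [3, 9] / [7];  Q = [1, 2, 5, 6] / [3, 7] / [4, 9] / [8]
Final shape: (4, 2, 2, 1).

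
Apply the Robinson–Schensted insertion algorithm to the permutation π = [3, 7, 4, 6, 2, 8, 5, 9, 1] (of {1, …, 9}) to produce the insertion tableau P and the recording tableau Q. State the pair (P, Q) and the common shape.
P = [1, 4, 5, 8, 9] / [2, 6] / [3] / [7];  Q = [1, 2, 4, 6, 8] / [3, 7] / [5] / [9];  common shape = (5, 2, 1, 1)

Row-insert the values π_1, π_2, … into P one at a time, bumping the leftmost entry strictly greater than the inserted value down to the next row. The recording tableau Q records, in position (i, j), the step at which that cell was added to P.
  Insert 3 (step 1): P = [3];  Q = [1]
  Insert 7 (step 2): P = [3, 7];  Q = [1, 2]
  Insert 4 (step 3): P = [3, 4] / [7];  Q = [1, 2] / [3]
  Insert 6 (step 4): P = [3, 4, 6] / [7];  Q = [1, 2, 4] / [3]
  Insert 2 (step 5): P = [2, 4, 6] / [3] / [7];  Q = [1, 2, 4] / [3] / [5]
  Insert 8 (step 6): P = [2, 4, 6, 8] / [3] / [7];  Q = [1, 2, 4, 6] / [3] / [5]
  Insert 5 (step 7): P = [2, 4, 5, 8] / [3, 6] / [7];  Q = [1, 2, 4, 6] / [3, 7] / [5]
  Insert 9 (step 8): P = [2, 4, 5, 8, 9] / [3, 6] / [7];  Q = [1, 2, 4, 6, 8] / [3, 7] / [5]
  Insert 1 (step 9): P = [1, 4, 5, 8, 9] / [2, 6] / [3] / [7];  Q = [1, 2, 4, 6, 8] / [3, 7] / [5] / [9]
Final shape: (5, 2, 1, 1).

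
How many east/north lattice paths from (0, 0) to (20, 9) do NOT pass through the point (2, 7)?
Number of paths = 10008165

Total paths from (0, 0) to (20, 9): C(29, 20) = 10015005. Paths through (2, 7): (paths (0, 0) → (2, 7)) × (paths (2, 7) → (20, 9)) = C(9, 2) · C(20, 18) = 36 · 190 = 6840. Avoidance count = 10015005 − 6840 = 10008165.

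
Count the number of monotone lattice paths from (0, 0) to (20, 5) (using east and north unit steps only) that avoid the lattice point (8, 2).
Number of paths = 32655

Total paths from (0, 0) to (20, 5): C(25, 20) = 53130. Paths through (8, 2): (paths (0, 0) → (8, 2)) × (paths (8, 2) → (20, 5)) = C(10, 8) · C(15, 12) = 45 · 455 = 20475. Avoidance count = 53130 − 20475 = 32655.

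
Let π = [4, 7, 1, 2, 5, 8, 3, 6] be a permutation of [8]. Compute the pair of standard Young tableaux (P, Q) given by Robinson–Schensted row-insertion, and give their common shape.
P = [1, 2, 3, 6] / [4, 5, 8] / [7];  Q = [1, 2, 5, 6] / [3, 4, 8] / [7];  common shape = (4, 3, 1)

Row-insert the values π_1, π_2, … into P one at a time, bumping the leftmost entry strictly greater than the inserted value down to the next row. The recording tableau Q records, in position (i, j), the step at which that cell was added to P.
  Insert 4 (step 1): P = [4];  Q = [1]
  Insert 7 (step 2): P = [4, 7];  Q = [1, 2]
  Insert 1 (step 3): P = [1, 7] / [4];  Q = [1, 2] / [3]
  Insert 2 (step 4): P = [1, 2] / [4, 7];  Q = [1, 2] / [3, 4]
  Insert 5 (step 5): P = [1, 2, 5] / [4, 7];  Q = [1, 2, 5] / [3, 4]
  Insert 8 (step 6): P = [1, 2, 5, 8] / [4, 7];  Q = [1, 2, 5, 6] / [3, 4]
  Insert 3 (step 7): P = [1, 2, 3, 8] / [4, 5] / [7];  Q = [1, 2, 5, 6] / [3, 4] / [7]
  Insert 6 (step 8): P = [1, 2, 3, 6] / [4, 5, 8] / [7];  Q = [1, 2, 5, 6] / [3, 4, 8] / [7]
Final shape: (4, 3, 1).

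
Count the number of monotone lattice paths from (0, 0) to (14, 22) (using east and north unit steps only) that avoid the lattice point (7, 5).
Number of paths = 3522182832

Total paths from (0, 0) to (14, 22): C(36, 14) = 3796297200. Paths through (7, 5): (paths (0, 0) → (7, 5)) × (paths (7, 5) → (14, 22)) = C(12, 7) · C(24, 7) = 792 · 346104 = 274114368. Avoidance count = 3796297200 − 274114368 = 3522182832.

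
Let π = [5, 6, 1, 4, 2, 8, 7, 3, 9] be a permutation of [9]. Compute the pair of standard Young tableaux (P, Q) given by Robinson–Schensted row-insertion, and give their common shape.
P = [1, 2, 3, 9] / [4, 6, 7] / [5, 8];  Q = [1, 2, 6, 9] / [3, 4, 7] / [5, 8];  common shape = (4, 3, 2)

Row-insert the values π_1, π_2, … into P one at a time, bumping the leftmost entry strictly greater than the inserted value down to the next row. The recording tableau Q records, in position (i, j), the step at which that cell was added to P.
  Insert 5 (step 1): P = [5];  Q = [1]
  Insert 6 (step 2): P = [5, 6];  Q = [1, 2]
  Insert 1 (step 3): P = [1, 6] / [5];  Q = [1, 2] / [3]
  Insert 4 (step 4): P = [1, 4] / [5, 6];  Q = [1, 2] / [3, 4]
  Insert 2 (step 5): P = [1, 2] / [4, 6] / [5];  Q = [1, 2] / [3, 4] / [5]
  Insert 8 (step 6): P = [1, 2, 8] / [4, 6] / [5];  Q = [1, 2, 6] / [3, 4] / [5]
  Insert 7 (step 7): P = [1, 2, 7] / [4, 6, 8] / [5];  Q = [1, 2, 6] / [3, 4, 7] / [5]
  Insert 3 (step 8): P = [1, 2, 3] / [4, 6, 7] / [5, 8];  Q = [1, 2, 6] / [3, 4, 7] / [5, 8]
  Insert 9 (step 9): P = [1, 2, 3, 9] / [4, 6, 7] / [5, 8];  Q = [1, 2, 6, 9] / [3, 4, 7] / [5, 8]
Final shape: (4, 3, 2).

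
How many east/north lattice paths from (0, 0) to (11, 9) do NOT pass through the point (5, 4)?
Number of paths = 109748

Total paths from (0, 0) to (11, 9): C(20, 11) = 167960. Paths through (5, 4): (paths (0, 0) → (5, 4)) × (paths (5, 4) → (11, 9)) = C(9, 5) · C(11, 6) = 126 · 462 = 58212. Avoidance count = 167960 − 58212 = 109748.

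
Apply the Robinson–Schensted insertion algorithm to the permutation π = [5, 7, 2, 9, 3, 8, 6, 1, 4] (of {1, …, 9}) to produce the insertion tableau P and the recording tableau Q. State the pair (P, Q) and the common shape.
P = [1, 3, 4] / [2, 6, 8] / [5, 7] / [9];  Q = [1, 2, 4] / [3, 5, 6] / [7, 9] / [8];  common shape = (3, 3, 2, 1)

Row-insert the values π_1, π_2, … into P one at a time, bumping the leftmost entry strictly greater than the inserted value down to the next row. The recording tableau Q records, in position (i, j), the step at which that cell was added to P.
  Insert 5 (step 1): P = [5];  Q = [1]
  Insert 7 (step 2): P = [5, 7];  Q = [1, 2]
  Insert 2 (step 3): P = [2, 7] / [5];  Q = [1, 2] / [3]
  Insert 9 (step 4): P = [2, 7, 9] / [5];  Q = [1, 2, 4] / [3]
  Insert 3 (step 5): P = [2, 3, 9] / [5, 7];  Q = [1, 2, 4] / [3, 5]
  Insert 8 (step 6): P = [2, 3, 8] / [5, 7, 9];  Q = [1, 2, 4] / [3, 5, 6]
  Insert 6 (step 7): P = [2, 3, 6] / [5, 7, 8] / [9];  Q = [1, 2, 4] / [3, 5, 6] / [7]
  Insert 1 (step 8): P = [1, 3, 6] / [2, 7, 8] / [5] / [9];  Q = [1, 2, 4] / [3, 5, 6] / [7] / [8]
  Insert 4 (step 9): P = [1, 3, 4] / [2, 6, 8] / [5, 7] / [9];  Q = [1, 2, 4] / [3, 5, 6] / [7, 9] / [8]
Final shape: (3, 3, 2, 1).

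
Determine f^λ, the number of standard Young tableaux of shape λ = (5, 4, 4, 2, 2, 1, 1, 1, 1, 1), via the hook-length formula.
# SYT of shape (5, 4, 4, 2, 2, 1, 1, 1, 1, 1) = 785674890

Hook-length formula: f^λ = n! / Π hook(c), product over all cells c of the Young diagram. For λ = (5, 4, 4, 2, 2, 1, 1, 1, 1, 1), n = 22 boxes. Hook lengths by row (left-to-right, top-to-bottom): [14, 8, 5, 4, 1]; [12, 6, 3, 2]; [11, 5, 2, 1]; [8, 2]; [7, 1]; [5]; [4]; [3]; [2]; [1]. Product of hooks = 1430618112000. So f^λ = 22! / 1430618112000 = 1124000727777607680000 / 1430618112000 = 785674890.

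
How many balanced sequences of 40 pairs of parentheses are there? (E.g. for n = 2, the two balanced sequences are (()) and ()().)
C_40 = 2622127042276492108820

These balanced parentheses are counted by the Catalan number C_n = (1/(n + 1)) · C(2n, n). For n = 40: C_40 = (1/41) · C(80, 40) = 107507208733336176461620/41 = 2622127042276492108820.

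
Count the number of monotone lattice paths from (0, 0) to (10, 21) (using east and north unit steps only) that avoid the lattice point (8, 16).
Number of paths = 28907274

Total paths from (0, 0) to (10, 21): C(31, 10) = 44352165. Paths through (8, 16): (paths (0, 0) → (8, 16)) × (paths (8, 16) → (10, 21)) = C(24, 8) · C(7, 2) = 735471 · 21 = 15444891. Avoidance count = 44352165 − 15444891 = 28907274.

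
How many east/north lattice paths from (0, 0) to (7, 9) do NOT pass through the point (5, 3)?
Number of paths = 9872

Total paths from (0, 0) to (7, 9): C(16, 7) = 11440. Paths through (5, 3): (paths (0, 0) → (5, 3)) × (paths (5, 3) → (7, 9)) = C(8, 5) · C(8, 2) = 56 · 28 = 1568. Avoidance count = 11440 − 1568 = 9872.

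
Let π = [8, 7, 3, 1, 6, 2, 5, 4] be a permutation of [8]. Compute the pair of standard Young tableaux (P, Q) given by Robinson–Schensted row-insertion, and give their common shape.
P = [1, 2, 4] / [3, 5] / [6] / [7] / [8];  Q = [1, 5, 7] / [2, 6] / [3] / [4] / [8];  common shape = (3, 2, 1, 1, 1)

Row-insert the values π_1, π_2, … into P one at a time, bumping the leftmost entry strictly greater than the inserted value down to the next row. The recording tableau Q records, in position (i, j), the step at which that cell was added to P.
  Insert 8 (step 1): P = [8];  Q = [1]
  Insert 7 (step 2): P = [7] / [8];  Q = [1] / [2]
  Insert 3 (step 3): P = [3] / [7] / [8];  Q = [1] / [2] / [3]
  Insert 1 (step 4): P = [1] / [3] / [7] / [8];  Q = [1] / [2] / [3] / [4]
  Insert 6 (step 5): P = [1, 6] / [3] / [7] / [8];  Q = [1, 5] / [2] / [3] / [4]
  Insert 2 (step 6): P = [1, 2] / [3, 6] / [7] / [8];  Q = [1, 5] / [2, 6] / [3] / [4]
  Insert 5 (step 7): P = [1, 2, 5] / [3, 6] / [7] / [8];  Q = [1, 5, 7] / [2, 6] / [3] / [4]
  Insert 4 (step 8): P = [1, 2, 4] / [3, 5] / [6] / [7] / [8];  Q = [1, 5, 7] / [2, 6] / [3] / [4] / [8]
Final shape: (3, 2, 1, 1, 1).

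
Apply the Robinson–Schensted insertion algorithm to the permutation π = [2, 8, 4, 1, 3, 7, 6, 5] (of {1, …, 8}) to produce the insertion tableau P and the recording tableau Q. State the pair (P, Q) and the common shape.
P = [1, 3, 5] / [2, 4, 6] / [7] / [8];  Q = [1, 2, 6] / [3, 5, 7] / [4] / [8];  common shape = (3, 3, 1, 1)

Row-insert the values π_1, π_2, … into P one at a time, bumping the leftmost entry strictly greater than the inserted value down to the next row. The recording tableau Q records, in position (i, j), the step at which that cell was added to P.
  Insert 2 (step 1): P = [2];  Q = [1]
  Insert 8 (step 2): P = [2, 8];  Q = [1, 2]
  Insert 4 (step 3): P = [2, 4] / [8];  Q = [1, 2] / [3]
  Insert 1 (step 4): P = [1, 4] / [2] / [8];  Q = [1, 2] / [3] / [4]
  Insert 3 (step 5): P = [1, 3] / [2, 4] / [8];  Q = [1, 2] / [3, 5] / [4]
  Insert 7 (step 6): P = [1, 3, 7] / [2, 4] / [8];  Q = [1, 2, 6] / [3, 5] / [4]
  Insert 6 (step 7): P = [1, 3, 6] / [2, 4, 7] / [8];  Q = [1, 2, 6] / [3, 5, 7] / [4]
  Insert 5 (step 8): P = [1, 3, 5] / [2, 4, 6] / [7] / [8];  Q = [1, 2, 6] / [3, 5, 7] / [4] / [8]
Final shape: (3, 3, 1, 1).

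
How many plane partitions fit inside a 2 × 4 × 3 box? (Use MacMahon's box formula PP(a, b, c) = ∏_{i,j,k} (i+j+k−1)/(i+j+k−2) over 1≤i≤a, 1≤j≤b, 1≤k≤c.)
PP(2, 4, 3) = 490

Evaluate the triple product over i = 1..2, j = 1..4, k = 1..3. The factors are (2/1) · (3/2) · (4/3) · (3/2) · (4/3) · (5/4) · (4/3) · (5/4) · … (24 factors total). The numerators and denominators telescope so the product is an integer; carrying out the multiplication exactly gives PP(2, 4, 3) = 490.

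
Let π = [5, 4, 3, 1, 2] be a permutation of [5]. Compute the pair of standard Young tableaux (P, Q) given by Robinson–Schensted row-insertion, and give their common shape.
P = [1, 2] / [3] / [4] / [5];  Q = [1, 5] / [2] / [3] / [4];  common shape = (2, 1, 1, 1)

Row-insert the values π_1, π_2, … into P one at a time, bumping the leftmost entry strictly greater than the inserted value down to the next row. The recording tableau Q records, in position (i, j), the step at which that cell was added to P.
  Insert 5 (step 1): P = [5];  Q = [1]
  Insert 4 (step 2): P = [4] / [5];  Q = [1] / [2]
  Insert 3 (step 3): P = [3] / [4] / [5];  Q = [1] / [2] / [3]
  Insert 1 (step 4): P = [1] / [3] / [4] / [5];  Q = [1] / [2] / [3] / [4]
  Insert 2 (step 5): P = [1, 2] / [3] / [4] / [5];  Q = [1, 5] / [2] / [3] / [4]
Final shape: (2, 1, 1, 1).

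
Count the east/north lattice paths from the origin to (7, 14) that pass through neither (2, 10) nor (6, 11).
Number of paths = 59780

Inclusion–exclusion. Total paths: C(21, 7) = 116280. Through P₁: C(12, 2)·C(9, 5) = 8316. Through P₂: C(17, 6)·C(4, 1) = 49504. Since P₁ is strictly southwest of P₂, a monotone path through both must visit P₁ then P₂; paths through both = C(12, 2)·C(5, 4)·C(4, 1) = 1320. Avoid both = 116280 − 8316 − 49504 + 1320 = 59780.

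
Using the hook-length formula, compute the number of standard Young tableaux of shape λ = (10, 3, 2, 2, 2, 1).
# SYT of shape (10, 3, 2, 2, 2, 1) = 21829632

Hook-length formula: f^λ = n! / Π hook(c), product over all cells c of the Young diagram. For λ = (10, 3, 2, 2, 2, 1), n = 20 boxes. Hook lengths by row (left-to-right, top-to-bottom): [15, 13, 9, 7, 6, 5, 4, 3, 2, 1]; [7, 5, 1]; [5, 3]; [4, 2]; [3, 1]; [1]. Product of hooks = 111449520000. So f^λ = 20! / 111449520000 = 2432902008176640000 / 111449520000 = 21829632.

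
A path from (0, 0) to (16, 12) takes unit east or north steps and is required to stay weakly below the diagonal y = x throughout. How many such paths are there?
Number of paths = 8947575

By the reflection principle (André's argument), the number of monotone paths to (16, 12) with n ≤ m that never go above y = x is C(28, 16) − C(28, 17) = 30421755 − 21474180 = 8947575.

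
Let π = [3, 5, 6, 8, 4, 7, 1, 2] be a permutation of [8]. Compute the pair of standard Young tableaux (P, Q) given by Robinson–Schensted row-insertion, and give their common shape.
P = [1, 2, 6, 7] / [3, 4] / [5, 8];  Q = [1, 2, 3, 4] / [5, 6] / [7, 8];  common shape = (4, 2, 2)

Row-insert the values π_1, π_2, … into P one at a time, bumping the leftmost entry strictly greater than the inserted value down to the next row. The recording tableau Q records, in position (i, j), the step at which that cell was added to P.
  Insert 3 (step 1): P = [3];  Q = [1]
  Insert 5 (step 2): P = [3, 5];  Q = [1, 2]
  Insert 6 (step 3): P = [3, 5, 6];  Q = [1, 2, 3]
  Insert 8 (step 4): P = [3, 5, 6, 8];  Q = [1, 2, 3, 4]
  Insert 4 (step 5): P = [3, 4, 6, 8] / [5];  Q = [1, 2, 3, 4] / [5]
  Insert 7 (step 6): P = [3, 4, 6, 7] / [5, 8];  Q = [1, 2, 3, 4] / [5, 6]
  Insert 1 (step 7): P = [1, 4, 6, 7] / [3, 8] / [5];  Q = [1, 2, 3, 4] / [5, 6] / [7]
  Insert 2 (step 8): P = [1, 2, 6, 7] / [3, 4] / [5, 8];  Q = [1, 2, 3, 4] / [5, 6] / [7, 8]
Final shape: (4, 2, 2).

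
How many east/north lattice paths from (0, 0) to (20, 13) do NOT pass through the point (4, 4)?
Number of paths = 430158190

Total paths from (0, 0) to (20, 13): C(33, 20) = 573166440. Paths through (4, 4): (paths (0, 0) → (4, 4)) × (paths (4, 4) → (20, 13)) = C(8, 4) · C(25, 16) = 70 · 2042975 = 143008250. Avoidance count = 573166440 − 143008250 = 430158190.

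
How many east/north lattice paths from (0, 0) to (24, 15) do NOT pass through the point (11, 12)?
Number of paths = 24383676980

Total paths from (0, 0) to (24, 15): C(39, 24) = 25140840660. Paths through (11, 12): (paths (0, 0) → (11, 12)) × (paths (11, 12) → (24, 15)) = C(23, 11) · C(16, 13) = 1352078 · 560 = 757163680. Avoidance count = 25140840660 − 757163680 = 24383676980.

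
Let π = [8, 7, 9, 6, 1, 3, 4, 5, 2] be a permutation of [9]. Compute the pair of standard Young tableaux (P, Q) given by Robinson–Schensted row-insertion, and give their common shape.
P = [1, 2, 4, 5] / [3, 9] / [6] / [7] / [8];  Q = [1, 3, 7, 8] / [2, 6] / [4] / [5] / [9];  common shape = (4, 2, 1, 1, 1)

Row-insert the values π_1, π_2, … into P one at a time, bumping the leftmost entry strictly greater than the inserted value down to the next row. The recording tableau Q records, in position (i, j), the step at which that cell was added to P.
  Insert 8 (step 1): P = [8];  Q = [1]
  Insert 7 (step 2): P = [7] / [8];  Q = [1] / [2]
  Insert 9 (step 3): P = [7, 9] / [8];  Q = [1, 3] / [2]
  Insert 6 (step 4): P = [6, 9] / [7] / [8];  Q = [1, 3] / [2] / [4]
  Insert 1 (step 5): P = [1, 9] / [6] / [7] / [8];  Q = [1, 3] / [2] / [4] / [5]
  Insert 3 (step 6): P = [1, 3] / [6, 9] / [7] / [8];  Q = [1, 3] / [2, 6] / [4] / [5]
  Insert 4 (step 7): P = [1, 3, 4] / [6, 9] / [7] / [8];  Q = [1, 3, 7] / [2, 6] / [4] / [5]
  Insert 5 (step 8): P = [1, 3, 4, 5] / [6, 9] / [7] / [8];  Q = [1, 3, 7, 8] / [2, 6] / [4] / [5]
  Insert 2 (step 9): P = [1, 2, 4, 5] / [3, 9] / [6] / [7] / [8];  Q = [1, 3, 7, 8] / [2, 6] / [4] / [5] / [9]
Final shape: (4, 2, 1, 1, 1).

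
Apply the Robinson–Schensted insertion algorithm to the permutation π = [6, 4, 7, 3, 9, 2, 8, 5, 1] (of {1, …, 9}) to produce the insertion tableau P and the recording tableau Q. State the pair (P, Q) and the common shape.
P = [1, 5, 8] / [2, 7] / [3, 9] / [4] / [6];  Q = [1, 3, 5] / [2, 7] / [4, 8] / [6] / [9];  common shape = (3, 2, 2, 1, 1)

Row-insert the values π_1, π_2, … into P one at a time, bumping the leftmost entry strictly greater than the inserted value down to the next row. The recording tableau Q records, in position (i, j), the step at which that cell was added to P.
  Insert 6 (step 1): P = [6];  Q = [1]
  Insert 4 (step 2): P = [4] / [6];  Q = [1] / [2]
  Insert 7 (step 3): P = [4, 7] / [6];  Q = [1, 3] / [2]
  Insert 3 (step 4): P = [3, 7] / [4] / [6];  Q = [1, 3] / [2] / [4]
  Insert 9 (step 5): P = [3, 7, 9] / [4] / [6];  Q = [1, 3, 5] / [2] / [4]
  Insert 2 (step 6): P = [2, 7, 9] / [3] / [4] / [6];  Q = [1, 3, 5] / [2] / [4] / [6]
  Insert 8 (step 7): P = [2, 7, 8] / [3, 9] / [4] / [6];  Q = [1, 3, 5] / [2, 7] / [4] / [6]
  Insert 5 (step 8): P = [2, 5, 8] / [3, 7] / [4, 9] / [6];  Q = [1, 3, 5] / [2, 7] / [4, 8] / [6]
  Insert 1 (step 9): P = [1, 5, 8] / [2, 7] / [3, 9] / [4] / [6];  Q = [1, 3, 5] / [2, 7] / [4, 8] / [6] / [9]
Final shape: (3, 2, 2, 1, 1).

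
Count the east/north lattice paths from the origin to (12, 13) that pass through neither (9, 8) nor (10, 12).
Number of paths = 2263652

Inclusion–exclusion. Total paths: C(25, 12) = 5200300. Through P₁: C(17, 9)·C(8, 3) = 1361360. Through P₂: C(22, 10)·C(3, 2) = 1939938. Since P₁ is strictly southwest of P₂, a monotone path through both must visit P₁ then P₂; paths through both = C(17, 9)·C(5, 1)·C(3, 2) = 364650. Avoid both = 5200300 − 1361360 − 1939938 + 364650 = 2263652.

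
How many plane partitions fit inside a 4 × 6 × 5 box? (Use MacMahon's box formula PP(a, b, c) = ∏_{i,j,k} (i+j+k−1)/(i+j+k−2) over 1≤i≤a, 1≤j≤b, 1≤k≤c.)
PP(4, 6, 5) = 133613766

Evaluate the triple product over i = 1..4, j = 1..6, k = 1..5. The factors are (2/1) · (3/2) · (4/3) · (5/4) · (6/5) · (3/2) · (4/3) · (5/4) · … (120 factors total). The numerators and denominators telescope so the product is an integer; carrying out the multiplication exactly gives PP(4, 6, 5) = 133613766.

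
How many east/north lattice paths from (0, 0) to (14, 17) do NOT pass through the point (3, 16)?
Number of paths = 265170897

Total paths from (0, 0) to (14, 17): C(31, 14) = 265182525. Paths through (3, 16): (paths (0, 0) → (3, 16)) × (paths (3, 16) → (14, 17)) = C(19, 3) · C(12, 11) = 969 · 12 = 11628. Avoidance count = 265182525 − 11628 = 265170897.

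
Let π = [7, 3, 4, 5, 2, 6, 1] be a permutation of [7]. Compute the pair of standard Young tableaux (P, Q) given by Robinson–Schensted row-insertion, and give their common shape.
P = [1, 4, 5, 6] / [2] / [3] / [7];  Q = [1, 3, 4, 6] / [2] / [5] / [7];  common shape = (4, 1, 1, 1)

Row-insert the values π_1, π_2, … into P one at a time, bumping the leftmost entry strictly greater than the inserted value down to the next row. The recording tableau Q records, in position (i, j), the step at which that cell was added to P.
  Insert 7 (step 1): P = [7];  Q = [1]
  Insert 3 (step 2): P = [3] / [7];  Q = [1] / [2]
  Insert 4 (step 3): P = [3, 4] / [7];  Q = [1, 3] / [2]
  Insert 5 (step 4): P = [3, 4, 5] / [7];  Q = [1, 3, 4] / [2]
  Insert 2 (step 5): P = [2, 4, 5] / [3] / [7];  Q = [1, 3, 4] / [2] / [5]
  Insert 6 (step 6): P = [2, 4, 5, 6] / [3] / [7];  Q = [1, 3, 4, 6] / [2] / [5]
  Insert 1 (step 7): P = [1, 4, 5, 6] / [2] / [3] / [7];  Q = [1, 3, 4, 6] / [2] / [5] / [7]
Final shape: (4, 1, 1, 1).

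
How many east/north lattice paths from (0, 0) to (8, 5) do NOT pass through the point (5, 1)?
Number of paths = 1077

Total paths from (0, 0) to (8, 5): C(13, 8) = 1287. Paths through (5, 1): (paths (0, 0) → (5, 1)) × (paths (5, 1) → (8, 5)) = C(6, 5) · C(7, 3) = 6 · 35 = 210. Avoidance count = 1287 − 210 = 1077.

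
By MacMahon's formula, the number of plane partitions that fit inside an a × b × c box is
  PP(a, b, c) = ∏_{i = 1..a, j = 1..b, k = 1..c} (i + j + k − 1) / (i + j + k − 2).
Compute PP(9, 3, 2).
PP(9, 3, 2) = 15730

Evaluate the triple product over i = 1..9, j = 1..3, k = 1..2. The factors are (2/1) · (3/2) · (3/2) · (4/3) · (4/3) · (5/4) · (3/2) · (4/3) · … (54 factors total). The numerators and denominators telescope so the product is an integer; carrying out the multiplication exactly gives PP(9, 3, 2) = 15730.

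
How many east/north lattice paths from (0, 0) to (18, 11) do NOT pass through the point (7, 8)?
Number of paths = 32254950

Total paths from (0, 0) to (18, 11): C(29, 18) = 34597290. Paths through (7, 8): (paths (0, 0) → (7, 8)) × (paths (7, 8) → (18, 11)) = C(15, 7) · C(14, 11) = 6435 · 364 = 2342340. Avoidance count = 34597290 − 2342340 = 32254950.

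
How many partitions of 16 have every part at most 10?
p(16, parts ≤ 10) = 212

Partitions of 16 with all parts ≤ 10: 10+6, 10+5+1, 10+4+2, 10+4+1+1, 10+3+3, 10+3+2+1, 10+3+1+1+1, 10+2+2+2, 10+2+2+1+1, 10+2+1+1+1+1, 10+1+1+1+1+1+1, 9+7, 9+6+1, 9+5+2, 9+5+1+1, 9+4+3, 9+4+2+1, 9+4+1+1+1, 9+3+3+1, 9+3+2+2, 9+3+2+1+1, 9+3+1+1+1+1, 9+2+2+2+1, 9+2+2+1+1+1, 9+2+1+1+1+1+1, 9+1+1+1+1+1+1+1, 8+8, 8+7+1, 8+6+2, 8+6+1+1, … (212 total). Count = 212.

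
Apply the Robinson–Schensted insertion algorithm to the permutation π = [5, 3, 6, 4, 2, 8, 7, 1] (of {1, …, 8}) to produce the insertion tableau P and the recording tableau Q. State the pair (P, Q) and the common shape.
P = [1, 4, 7] / [2, 6, 8] / [3] / [5];  Q = [1, 3, 6] / [2, 4, 7] / [5] / [8];  common shape = (3, 3, 1, 1)

Row-insert the values π_1, π_2, … into P one at a time, bumping the leftmost entry strictly greater than the inserted value down to the next row. The recording tableau Q records, in position (i, j), the step at which that cell was added to P.
  Insert 5 (step 1): P = [5];  Q = [1]
  Insert 3 (step 2): P = [3] / [5];  Q = [1] / [2]
  Insert 6 (step 3): P = [3, 6] / [5];  Q = [1, 3] / [2]
  Insert 4 (step 4): P = [3, 4] / [5, 6];  Q = [1, 3] / [2, 4]
  Insert 2 (step 5): P = [2, 4] / [3, 6] / [5];  Q = [1, 3] / [2, 4] / [5]
  Insert 8 (step 6): P = [2, 4, 8] / [3, 6] / [5];  Q = [1, 3, 6] / [2, 4] / [5]
  Insert 7 (step 7): P = [2, 4, 7] / [3, 6, 8] / [5];  Q = [1, 3, 6] / [2, 4, 7] / [5]
  Insert 1 (step 8): P = [1, 4, 7] / [2, 6, 8] / [3] / [5];  Q = [1, 3, 6] / [2, 4, 7] / [5] / [8]
Final shape: (3, 3, 1, 1).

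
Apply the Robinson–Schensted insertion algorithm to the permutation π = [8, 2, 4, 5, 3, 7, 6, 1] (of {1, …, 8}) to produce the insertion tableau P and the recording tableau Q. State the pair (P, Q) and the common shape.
P = [1, 3, 5, 6] / [2, 7] / [4] / [8];  Q = [1, 3, 4, 6] / [2, 7] / [5] / [8];  common shape = (4, 2, 1, 1)

Row-insert the values π_1, π_2, … into P one at a time, bumping the leftmost entry strictly greater than the inserted value down to the next row. The recording tableau Q records, in position (i, j), the step at which that cell was added to P.
  Insert 8 (step 1): P = [8];  Q = [1]
  Insert 2 (step 2): P = [2] / [8];  Q = [1] / [2]
  Insert 4 (step 3): P = [2, 4] / [8];  Q = [1, 3] / [2]
  Insert 5 (step 4): P = [2, 4, 5] / [8];  Q = [1, 3, 4] / [2]
  Insert 3 (step 5): P = [2, 3, 5] / [4] / [8];  Q = [1, 3, 4] / [2] / [5]
  Insert 7 (step 6): P = [2, 3, 5, 7] / [4] / [8];  Q = [1, 3, 4, 6] / [2] / [5]
  Insert 6 (step 7): P = [2, 3, 5, 6] / [4, 7] / [8];  Q = [1, 3, 4, 6] / [2, 7] / [5]
  Insert 1 (step 8): P = [1, 3, 5, 6] / [2, 7] / [4] / [8];  Q = [1, 3, 4, 6] / [2, 7] / [5] / [8]
Final shape: (4, 2, 1, 1).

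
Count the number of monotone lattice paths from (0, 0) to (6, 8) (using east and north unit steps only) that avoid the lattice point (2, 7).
Number of paths = 2823

Total paths from (0, 0) to (6, 8): C(14, 6) = 3003. Paths through (2, 7): (paths (0, 0) → (2, 7)) × (paths (2, 7) → (6, 8)) = C(9, 2) · C(5, 4) = 36 · 5 = 180. Avoidance count = 3003 − 180 = 2823.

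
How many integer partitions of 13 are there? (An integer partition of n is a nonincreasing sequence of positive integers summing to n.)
p(13) = 101

Compute p(n) via the recurrence p(n, m) = p(n, m−1) + p(n−m, m), where p(n, m) counts partitions of n with all parts ≤ m and p(n) = p(n, n). The base cases are p(0, m) = 1 and p(n, 0) = 0 for n > 0. Filling the table yields p(13) = 101. (Euler's pentagonal recurrence is an alternative.)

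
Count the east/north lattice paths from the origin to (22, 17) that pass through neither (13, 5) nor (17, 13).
Number of paths = 33947370630

Inclusion–exclusion. Total paths: C(39, 22) = 51021117810. Through P₁: C(18, 13)·C(21, 9) = 2518392240. Through P₂: C(30, 17)·C(9, 5) = 15089741100. Since P₁ is strictly southwest of P₂, a monotone path through both must visit P₁ then P₂; paths through both = C(18, 13)·C(12, 4)·C(9, 5) = 534386160. Avoid both = 51021117810 − 2518392240 − 15089741100 + 534386160 = 33947370630.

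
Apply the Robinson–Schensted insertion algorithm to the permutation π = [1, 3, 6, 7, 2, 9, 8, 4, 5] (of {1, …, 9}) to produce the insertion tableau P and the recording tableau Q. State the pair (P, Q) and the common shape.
P = [1, 2, 4, 5, 8] / [3, 6, 7] / [9];  Q = [1, 2, 3, 4, 6] / [5, 7, 9] / [8];  common shape = (5, 3, 1)

Row-insert the values π_1, π_2, … into P one at a time, bumping the leftmost entry strictly greater than the inserted value down to the next row. The recording tableau Q records, in position (i, j), the step at which that cell was added to P.
  Insert 1 (step 1): P = [1];  Q = [1]
  Insert 3 (step 2): P = [1, 3];  Q = [1, 2]
  Insert 6 (step 3): P = [1, 3, 6];  Q = [1, 2, 3]
  Insert 7 (step 4): P = [1, 3, 6, 7];  Q = [1, 2, 3, 4]
  Insert 2 (step 5): P = [1, 2, 6, 7] / [3];  Q = [1, 2, 3, 4] / [5]
  Insert 9 (step 6): P = [1, 2, 6, 7, 9] / [3];  Q = [1, 2, 3, 4, 6] / [5]
  Insert 8 (step 7): P = [1, 2, 6, 7, 8] / [3, 9];  Q = [1, 2, 3, 4, 6] / [5, 7]
  Insert 4 (step 8): P = [1, 2, 4, 7, 8] / [3, 6] / [9];  Q = [1, 2, 3, 4, 6] / [5, 7] / [8]
  Insert 5 (step 9): P = [1, 2, 4, 5, 8] / [3, 6, 7] / [9];  Q = [1, 2, 3, 4, 6] / [5, 7, 9] / [8]
Final shape: (5, 3, 1).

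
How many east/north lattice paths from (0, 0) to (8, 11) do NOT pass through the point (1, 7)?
Number of paths = 72942

Total paths from (0, 0) to (8, 11): C(19, 8) = 75582. Paths through (1, 7): (paths (0, 0) → (1, 7)) × (paths (1, 7) → (8, 11)) = C(8, 1) · C(11, 7) = 8 · 330 = 2640. Avoidance count = 75582 − 2640 = 72942.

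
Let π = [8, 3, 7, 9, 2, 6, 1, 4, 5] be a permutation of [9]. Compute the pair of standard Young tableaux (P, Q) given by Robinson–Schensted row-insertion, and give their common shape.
P = [1, 4, 5] / [2, 6, 9] / [3, 7] / [8];  Q = [1, 3, 4] / [2, 6, 9] / [5, 8] / [7];  common shape = (3, 3, 2, 1)

Row-insert the values π_1, π_2, … into P one at a time, bumping the leftmost entry strictly greater than the inserted value down to the next row. The recording tableau Q records, in position (i, j), the step at which that cell was added to P.
  Insert 8 (step 1): P = [8];  Q = [1]
  Insert 3 (step 2): P = [3] / [8];  Q = [1] / [2]
  Insert 7 (step 3): P = [3, 7] / [8];  Q = [1, 3] / [2]
  Insert 9 (step 4): P = [3, 7, 9] / [8];  Q = [1, 3, 4] / [2]
  Insert 2 (step 5): P = [2, 7, 9] / [3] / [8];  Q = [1, 3, 4] / [2] / [5]
  Insert 6 (step 6): P = [2, 6, 9] / [3, 7] / [8];  Q = [1, 3, 4] / [2, 6] / [5]
  Insert 1 (step 7): P = [1, 6, 9] / [2, 7] / [3] / [8];  Q = [1, 3, 4] / [2, 6] / [5] / [7]
  Insert 4 (step 8): P = [1, 4, 9] / [2, 6] / [3, 7] / [8];  Q = [1, 3, 4] / [2, 6] / [5, 8] / [7]
  Insert 5 (step 9): P = [1, 4, 5] / [2, 6, 9] / [3, 7] / [8];  Q = [1, 3, 4] / [2, 6, 9] / [5, 8] / [7]
Final shape: (3, 3, 2, 1).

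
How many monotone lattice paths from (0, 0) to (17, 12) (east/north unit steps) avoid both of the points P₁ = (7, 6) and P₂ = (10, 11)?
Number of paths = 36101247

Inclusion–exclusion. Total paths: C(29, 17) = 51895935. Through P₁: C(13, 7)·C(16, 10) = 13741728. Through P₂: C(21, 10)·C(8, 7) = 2821728. Since P₁ is strictly southwest of P₂, a monotone path through both must visit P₁ then P₂; paths through both = C(13, 7)·C(8, 3)·C(8, 7) = 768768. Avoid both = 51895935 − 13741728 − 2821728 + 768768 = 36101247.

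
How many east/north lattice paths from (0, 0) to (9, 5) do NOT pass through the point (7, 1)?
Number of paths = 1882

Total paths from (0, 0) to (9, 5): C(14, 9) = 2002. Paths through (7, 1): (paths (0, 0) → (7, 1)) × (paths (7, 1) → (9, 5)) = C(8, 7) · C(6, 2) = 8 · 15 = 120. Avoidance count = 2002 − 120 = 1882.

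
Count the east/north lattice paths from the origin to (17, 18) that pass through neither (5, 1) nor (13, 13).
Number of paths = 3010949760

Inclusion–exclusion. Total paths: C(35, 17) = 4537567650. Through P₁: C(6, 5)·C(29, 12) = 311375610. Through P₂: C(26, 13)·C(9, 4) = 1310475600. Since P₁ is strictly southwest of P₂, a monotone path through both must visit P₁ then P₂; paths through both = C(6, 5)·C(20, 8)·C(9, 4) = 95233320. Avoid both = 4537567650 − 311375610 − 1310475600 + 95233320 = 3010949760.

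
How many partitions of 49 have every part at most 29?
p(49, parts ≤ 29) = 171438

Use the recurrence p(n, m) = p(n, m−1) + p(n−m, m): either the largest part is < m (count p(n, m−1)) or the largest part is exactly m (remove one copy of m, count p(n−m, m)). With p(0, ·) = 1 this gives p(49, parts ≤ 29) = 171438. (By conjugating Young diagrams, this also counts partitions of 49 into at most 29 parts.)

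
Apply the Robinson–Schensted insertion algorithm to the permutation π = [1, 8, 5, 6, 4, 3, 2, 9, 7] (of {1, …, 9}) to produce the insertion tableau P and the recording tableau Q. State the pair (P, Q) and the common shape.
P = [1, 2, 6, 7] / [3, 9] / [4] / [5] / [8];  Q = [1, 2, 4, 8] / [3, 9] / [5] / [6] / [7];  common shape = (4, 2, 1, 1, 1)

Row-insert the values π_1, π_2, … into P one at a time, bumping the leftmost entry strictly greater than the inserted value down to the next row. The recording tableau Q records, in position (i, j), the step at which that cell was added to P.
  Insert 1 (step 1): P = [1];  Q = [1]
  Insert 8 (step 2): P = [1, 8];  Q = [1, 2]
  Insert 5 (step 3): P = [1, 5] / [8];  Q = [1, 2] / [3]
  Insert 6 (step 4): P = [1, 5, 6] / [8];  Q = [1, 2, 4] / [3]
  Insert 4 (step 5): P = [1, 4, 6] / [5] / [8];  Q = [1, 2, 4] / [3] / [5]
  Insert 3 (step 6): P = [1, 3, 6] / [4] / [5] / [8];  Q = [1, 2, 4] / [3] / [5] / [6]
  Insert 2 (step 7): P = [1, 2, 6] / [3] / [4] / [5] / [8];  Q = [1, 2, 4] / [3] / [5] / [6] / [7]
  Insert 9 (step 8): P = [1, 2, 6, 9] / [3] / [4] / [5] / [8];  Q = [1, 2, 4, 8] / [3] / [5] / [6] / [7]
  Insert 7 (step 9): P = [1, 2, 6, 7] / [3, 9] / [4] / [5] / [8];  Q = [1, 2, 4, 8] / [3, 9] / [5] / [6] / [7]
Final shape: (4, 2, 1, 1, 1).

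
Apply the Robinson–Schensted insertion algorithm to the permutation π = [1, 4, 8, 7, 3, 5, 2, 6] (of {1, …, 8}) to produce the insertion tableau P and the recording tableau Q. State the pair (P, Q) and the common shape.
P = [1, 2, 5, 6] / [3, 7] / [4] / [8];  Q = [1, 2, 3, 8] / [4, 6] / [5] / [7];  common shape = (4, 2, 1, 1)

Row-insert the values π_1, π_2, … into P one at a time, bumping the leftmost entry strictly greater than the inserted value down to the next row. The recording tableau Q records, in position (i, j), the step at which that cell was added to P.
  Insert 1 (step 1): P = [1];  Q = [1]
  Insert 4 (step 2): P = [1, 4];  Q = [1, 2]
  Insert 8 (step 3): P = [1, 4, 8];  Q = [1, 2, 3]
  Insert 7 (step 4): P = [1, 4, 7] / [8];  Q = [1, 2, 3] / [4]
  Insert 3 (step 5): P = [1, 3, 7] / [4] / [8];  Q = [1, 2, 3] / [4] / [5]
  Insert 5 (step 6): P = [1, 3, 5] / [4, 7] / [8];  Q = [1, 2, 3] / [4, 6] / [5]
  Insert 2 (step 7): P = [1, 2, 5] / [3, 7] / [4] / [8];  Q = [1, 2, 3] / [4, 6] / [5] / [7]
  Insert 6 (step 8): P = [1, 2, 5, 6] / [3, 7] / [4] / [8];  Q = [1, 2, 3, 8] / [4, 6] / [5] / [7]
Final shape: (4, 2, 1, 1).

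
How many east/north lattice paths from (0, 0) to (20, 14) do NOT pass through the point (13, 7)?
Number of paths = 1125927000

Total paths from (0, 0) to (20, 14): C(34, 20) = 1391975640. Paths through (13, 7): (paths (0, 0) → (13, 7)) × (paths (13, 7) → (20, 14)) = C(20, 13) · C(14, 7) = 77520 · 3432 = 266048640. Avoidance count = 1391975640 − 266048640 = 1125927000.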